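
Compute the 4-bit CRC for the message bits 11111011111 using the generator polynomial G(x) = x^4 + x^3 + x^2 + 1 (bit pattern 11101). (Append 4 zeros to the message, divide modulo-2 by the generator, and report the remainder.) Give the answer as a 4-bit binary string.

1010

Append 4 zeros: 111110111110000. Divide by 11101 (XOR where the leading bit is 1):
  pos 0: 11111 XOR 11101 = 00010
  pos 3: 10011 XOR 11101 = 01110
  pos 4: 11101 XOR 11101 = 00000
  pos 9: 11000 XOR 11101 = 00101
Remainder (last 4 bits) = 1010. This is the CRC / FCS.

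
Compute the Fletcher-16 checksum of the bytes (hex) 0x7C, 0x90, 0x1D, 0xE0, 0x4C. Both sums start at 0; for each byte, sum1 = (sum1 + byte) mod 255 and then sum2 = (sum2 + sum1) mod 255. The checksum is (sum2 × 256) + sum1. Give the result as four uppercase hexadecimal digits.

1657

Running sums (mod 255):
  after byte 0 (0x7C): sum1=124, sum2=124
  after byte 1 (0x90): sum1=13, sum2=137
  after byte 2 (0x1D): sum1=42, sum2=179
  after byte 3 (0xE0): sum1=11, sum2=190
  after byte 4 (0x4C): sum1=87, sum2=22
Checksum = sum2·256 + sum1 = 22·256 + 87 = 5719 = 0x1657.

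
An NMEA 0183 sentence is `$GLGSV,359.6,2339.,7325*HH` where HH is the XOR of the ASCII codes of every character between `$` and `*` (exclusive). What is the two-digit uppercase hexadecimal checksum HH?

64

XOR the ASCII codes of the payload characters:
  'G' = 0x47 → acc = 0x47
  'L' = 0x4C → acc = 0x0B
  'G' = 0x47 → acc = 0x4C
  'S' = 0x53 → acc = 0x1F
  'V' = 0x56 → acc = 0x49
  ',' = 0x2C → acc = 0x65
  '3' = 0x33 → acc = 0x56
  '5' = 0x35 → acc = 0x63
  '9' = 0x39 → acc = 0x5A
  '.' = 0x2E → acc = 0x74
  '6' = 0x36 → acc = 0x42
  ',' = 0x2C → acc = 0x6E
  '2' = 0x32 → acc = 0x5C
  '3' = 0x33 → acc = 0x6F
  '3' = 0x33 → acc = 0x5C
  '9' = 0x39 → acc = 0x65
  '.' = 0x2E → acc = 0x4B
  ',' = 0x2C → acc = 0x67
  '7' = 0x37 → acc = 0x50
  '3' = 0x33 → acc = 0x63
  '2' = 0x32 → acc = 0x51
  '5' = 0x35 → acc = 0x64
Checksum = 0x64.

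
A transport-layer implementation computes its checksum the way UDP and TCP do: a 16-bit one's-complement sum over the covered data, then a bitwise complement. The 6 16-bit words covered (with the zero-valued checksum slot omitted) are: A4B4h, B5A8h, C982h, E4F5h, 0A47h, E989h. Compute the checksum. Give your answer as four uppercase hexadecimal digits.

0359

One's-complement addition (fold any carry out of bit 15 back into bit 0):
  0xA4B4 + 0xB5A8 = 0x15A5C → wrap carry → 0x5A5D
  0x5A5D + 0xC982 = 0x123DF → wrap carry → 0x23E0
  0x23E0 + 0xE4F5 = 0x108D5 → wrap carry → 0x08D6
  0x08D6 + 0x0A47 = 0x0131D
  0x131D + 0xE989 = 0x0FCA6
One's-complement sum = 0xFCA6.
Checksum = ~0xFCA6 & 0xFFFF = 0x0359.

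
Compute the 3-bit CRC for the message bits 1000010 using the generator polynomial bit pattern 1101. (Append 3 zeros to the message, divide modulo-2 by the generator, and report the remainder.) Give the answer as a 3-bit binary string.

Append 3 zeros: 1000010000. Divide by 1101 (XOR where the leading bit is 1):
  pos 0: 1000 XOR 1101 = 0101
  pos 1: 1010 XOR 1101 = 0111
  pos 2: 1111 XOR 1101 = 0010
  pos 4: 1000 XOR 1101 = 0101
  pos 5: 1010 XOR 1101 = 0111
  pos 6: 1110 XOR 1101 = 0011
Remainder (last 3 bits) = 011. This is the CRC / FCS.

011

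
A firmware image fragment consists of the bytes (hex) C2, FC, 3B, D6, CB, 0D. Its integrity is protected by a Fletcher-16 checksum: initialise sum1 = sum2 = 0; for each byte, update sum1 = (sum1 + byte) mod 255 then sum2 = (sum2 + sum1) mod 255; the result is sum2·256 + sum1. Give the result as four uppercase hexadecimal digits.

Running sums (mod 255):
  after byte 0 (C2): sum1=194, sum2=194
  after byte 1 (FC): sum1=191, sum2=130
  after byte 2 (3B): sum1=250, sum2=125
  after byte 3 (D6): sum1=209, sum2=79
  after byte 4 (CB): sum1=157, sum2=236
  after byte 5 (0D): sum1=170, sum2=151
Checksum = sum2·256 + sum1 = 151·256 + 170 = 38826 = 0x97AA.

97AA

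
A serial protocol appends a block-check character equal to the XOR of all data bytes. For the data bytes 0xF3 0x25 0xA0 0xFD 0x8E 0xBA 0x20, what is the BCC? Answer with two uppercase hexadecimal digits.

9F

XOR the bytes together:
  start with 0xF3
  0xF3 ⊕ 0x25 = 0xD6
  0xD6 ⊕ 0xA0 = 0x76
  0x76 ⊕ 0xFD = 0x8B
  0x8B ⊕ 0x8E = 0x05
  0x05 ⊕ 0xBA = 0xBF
  0xBF ⊕ 0x20 = 0x9F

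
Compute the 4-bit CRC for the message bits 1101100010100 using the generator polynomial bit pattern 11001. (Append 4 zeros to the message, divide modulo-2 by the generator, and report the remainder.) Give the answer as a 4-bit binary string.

Append 4 zeros: 11011000101000000. Divide by 11001 (XOR where the leading bit is 1):
  pos 0: 11011 XOR 11001 = 00010
  pos 3: 10000 XOR 11001 = 01001
  pos 4: 10011 XOR 11001 = 01010
  pos 5: 10100 XOR 11001 = 01101
  pos 6: 11011 XOR 11001 = 00010
  pos 9: 10000 XOR 11001 = 01001
  pos 10: 10010 XOR 11001 = 01011
  pos 11: 10110 XOR 11001 = 01111
  pos 12: 11110 XOR 11001 = 00111
Remainder (last 4 bits) = 0111. This is the CRC / FCS.

0111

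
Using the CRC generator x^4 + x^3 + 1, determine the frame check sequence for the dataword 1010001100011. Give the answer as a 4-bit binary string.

Append 4 zeros: 10100011000110000. Divide by 11001 (XOR where the leading bit is 1):
  pos 0: 10100 XOR 11001 = 01101
  pos 1: 11010 XOR 11001 = 00011
  pos 4: 11110 XOR 11001 = 00111
  pos 6: 11100 XOR 11001 = 00101
  pos 8: 10111 XOR 11001 = 01110
  pos 9: 11100 XOR 11001 = 00101
  pos 11: 10100 XOR 11001 = 01101
  pos 12: 11010 XOR 11001 = 00011
Remainder (last 4 bits) = 0011. This is the CRC / FCS.

0011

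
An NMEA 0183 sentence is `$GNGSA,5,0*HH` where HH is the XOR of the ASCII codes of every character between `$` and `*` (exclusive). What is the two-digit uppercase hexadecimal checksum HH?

59

XOR the ASCII codes of the payload characters:
  'G' = 0x47 → acc = 0x47
  'N' = 0x4E → acc = 0x09
  'G' = 0x47 → acc = 0x4E
  'S' = 0x53 → acc = 0x1D
  'A' = 0x41 → acc = 0x5C
  ',' = 0x2C → acc = 0x70
  '5' = 0x35 → acc = 0x45
  ',' = 0x2C → acc = 0x69
  '0' = 0x30 → acc = 0x59
Checksum = 0x59.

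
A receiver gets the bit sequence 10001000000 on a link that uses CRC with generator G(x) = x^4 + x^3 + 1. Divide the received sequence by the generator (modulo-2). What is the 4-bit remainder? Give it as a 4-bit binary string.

0101

Modulo-2 division of 10001000000 by 11001:
  pos 0: 10001 XOR 11001 = 01000
  pos 1: 10000 XOR 11001 = 01001
  pos 2: 10010 XOR 11001 = 01011
  pos 3: 10110 XOR 11001 = 01111
  pos 4: 11110 XOR 11001 = 00111
  pos 6: 11100 XOR 11001 = 00101
Remainder = 0101 (nonzero — an error is detected).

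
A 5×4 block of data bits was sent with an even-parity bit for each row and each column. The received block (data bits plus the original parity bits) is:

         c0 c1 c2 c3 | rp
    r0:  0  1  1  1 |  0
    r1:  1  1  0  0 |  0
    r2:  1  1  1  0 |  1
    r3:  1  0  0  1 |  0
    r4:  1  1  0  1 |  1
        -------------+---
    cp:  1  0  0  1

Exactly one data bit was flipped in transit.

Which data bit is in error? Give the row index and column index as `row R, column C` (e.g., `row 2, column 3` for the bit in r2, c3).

row 0, column 0

Recompute each row's even parity and compare to rp:
  r0: data parity 1, sent rp 0 → mismatch
  r1: data parity 0, sent rp 0 → ok
  r2: data parity 1, sent rp 1 → ok
  r3: data parity 0, sent rp 0 → ok
  r4: data parity 1, sent rp 1 → ok
Recompute each column's even parity and compare to cp:
  c0: data parity 0, sent cp 1 → mismatch
  c1: data parity 0, sent cp 0 → ok
  c2: data parity 0, sent cp 0 → ok
  c3: data parity 1, sent cp 1 → ok
Exactly one row (r0) and one column (c0) fail → the flipped bit is at their intersection.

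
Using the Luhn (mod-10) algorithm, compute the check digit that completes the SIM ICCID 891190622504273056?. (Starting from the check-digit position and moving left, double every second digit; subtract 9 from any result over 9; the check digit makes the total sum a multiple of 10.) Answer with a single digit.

Partial digits right→left: 6 5 0 3 7 2 4 0 5 2 2 6 0 9 1 1 9 8
Double every second digit counting from the check-digit position (so the 1st, 3rd, 5th, ... of the partial from the right).
  doubled (with −9 where >9): 3 0 5 8 1 4 0 2 9 → sum 32
  kept as-is: 5 3 2 0 2 6 9 1 8 → sum 36
Total = 32 + 36 = 68.
Check digit = (10 − (68 mod 10)) mod 10 = 2.

2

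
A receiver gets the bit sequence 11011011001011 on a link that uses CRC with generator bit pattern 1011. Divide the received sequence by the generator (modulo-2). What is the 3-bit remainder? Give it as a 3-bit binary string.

Modulo-2 division of 11011011001011 by 1011:
  pos 0: 1101 XOR 1011 = 0110
  pos 1: 1101 XOR 1011 = 0110
  pos 2: 1100 XOR 1011 = 0111
  pos 3: 1111 XOR 1011 = 0100
  pos 4: 1001 XOR 1011 = 0010
  pos 6: 1000 XOR 1011 = 0011
  pos 8: 1110 XOR 1011 = 0101
  pos 9: 1011 XOR 1011 = 0000
Remainder = 001 (nonzero — an error is detected).

001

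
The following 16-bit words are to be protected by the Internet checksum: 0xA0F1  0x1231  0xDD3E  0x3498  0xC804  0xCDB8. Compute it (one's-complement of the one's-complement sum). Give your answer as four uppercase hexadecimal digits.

A548

One's-complement addition (fold any carry out of bit 15 back into bit 0):
  0xA0F1 + 0x1231 = 0x0B322
  0xB322 + 0xDD3E = 0x19060 → wrap carry → 0x9061
  0x9061 + 0x3498 = 0x0C4F9
  0xC4F9 + 0xC804 = 0x18CFD → wrap carry → 0x8CFE
  0x8CFE + 0xCDB8 = 0x15AB6 → wrap carry → 0x5AB7
One's-complement sum = 0x5AB7.
Checksum = ~0x5AB7 & 0xFFFF = 0xA548.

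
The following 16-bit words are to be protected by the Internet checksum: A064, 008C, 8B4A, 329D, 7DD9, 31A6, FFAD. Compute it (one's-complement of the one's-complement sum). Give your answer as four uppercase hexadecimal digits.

One's-complement addition (fold any carry out of bit 15 back into bit 0):
  0xA064 + 0x008C = 0x0A0F0
  0xA0F0 + 0x8B4A = 0x12C3A → wrap carry → 0x2C3B
  0x2C3B + 0x329D = 0x05ED8
  0x5ED8 + 0x7DD9 = 0x0DCB1
  0xDCB1 + 0x31A6 = 0x10E57 → wrap carry → 0x0E58
  0x0E58 + 0xFFAD = 0x10E05 → wrap carry → 0x0E06
One's-complement sum = 0x0E06.
Checksum = ~0x0E06 & 0xFFFF = 0xF1F9.

F1F9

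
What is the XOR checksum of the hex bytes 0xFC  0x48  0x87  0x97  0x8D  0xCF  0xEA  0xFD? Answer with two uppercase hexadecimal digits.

XOR the bytes together:
  start with 0xFC
  0xFC ⊕ 0x48 = 0xB4
  0xB4 ⊕ 0x87 = 0x33
  0x33 ⊕ 0x97 = 0xA4
  0xA4 ⊕ 0x8D = 0x29
  0x29 ⊕ 0xCF = 0xE6
  0xE6 ⊕ 0xEA = 0x0C
  0x0C ⊕ 0xFD = 0xF1

F1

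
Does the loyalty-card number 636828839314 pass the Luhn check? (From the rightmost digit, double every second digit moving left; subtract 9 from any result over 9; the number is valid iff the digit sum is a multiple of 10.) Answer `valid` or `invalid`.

From the right, keep odd positions and double even positions (subtract 9 from any doubled value over 9):
  doubled (positions 2,4,...): 2 9 7 4 3 3 → sum 28
  kept (positions 1,3,...): 4 3 3 8 8 3 → sum 29
Total = 57.
57 mod 10 = 7, so the number is invalid.

invalid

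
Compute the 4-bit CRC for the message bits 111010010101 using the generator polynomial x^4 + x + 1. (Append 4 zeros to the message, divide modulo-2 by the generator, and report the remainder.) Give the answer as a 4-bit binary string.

Append 4 zeros: 1110100101010000. Divide by 10011 (XOR where the leading bit is 1):
  pos 0: 11101 XOR 10011 = 01110
  pos 1: 11100 XOR 10011 = 01111
  pos 2: 11110 XOR 10011 = 01101
  pos 3: 11011 XOR 10011 = 01000
  pos 4: 10000 XOR 10011 = 00011
  pos 7: 11101 XOR 10011 = 01110
  pos 8: 11100 XOR 10011 = 01111
  pos 9: 11110 XOR 10011 = 01101
  pos 10: 11010 XOR 10011 = 01001
  pos 11: 10010 XOR 10011 = 00001
Remainder (last 4 bits) = 0001. This is the CRC / FCS.

0001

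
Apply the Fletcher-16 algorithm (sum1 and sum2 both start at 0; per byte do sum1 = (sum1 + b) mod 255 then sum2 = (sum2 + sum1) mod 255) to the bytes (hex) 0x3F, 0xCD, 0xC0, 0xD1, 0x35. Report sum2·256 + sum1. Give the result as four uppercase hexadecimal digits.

Running sums (mod 255):
  after byte 0 (0x3F): sum1=63, sum2=63
  after byte 1 (0xCD): sum1=13, sum2=76
  after byte 2 (0xC0): sum1=205, sum2=26
  after byte 3 (0xD1): sum1=159, sum2=185
  after byte 4 (0x35): sum1=212, sum2=142
Checksum = sum2·256 + sum1 = 142·256 + 212 = 36564 = 0x8ED4.

8ED4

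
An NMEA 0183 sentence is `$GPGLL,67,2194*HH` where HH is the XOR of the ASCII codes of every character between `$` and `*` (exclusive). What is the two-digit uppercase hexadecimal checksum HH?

5F

XOR the ASCII codes of the payload characters:
  'G' = 0x47 → acc = 0x47
  'P' = 0x50 → acc = 0x17
  'G' = 0x47 → acc = 0x50
  'L' = 0x4C → acc = 0x1C
  'L' = 0x4C → acc = 0x50
  ',' = 0x2C → acc = 0x7C
  '6' = 0x36 → acc = 0x4A
  '7' = 0x37 → acc = 0x7D
  ',' = 0x2C → acc = 0x51
  '2' = 0x32 → acc = 0x63
  '1' = 0x31 → acc = 0x52
  '9' = 0x39 → acc = 0x6B
  '4' = 0x34 → acc = 0x5F
Checksum = 0x5F.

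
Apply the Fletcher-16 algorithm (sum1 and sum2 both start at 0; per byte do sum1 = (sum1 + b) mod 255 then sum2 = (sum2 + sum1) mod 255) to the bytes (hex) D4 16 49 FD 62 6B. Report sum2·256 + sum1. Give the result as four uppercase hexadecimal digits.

BA00

Running sums (mod 255):
  after byte 0 (D4): sum1=212, sum2=212
  after byte 1 (16): sum1=234, sum2=191
  after byte 2 (49): sum1=52, sum2=243
  after byte 3 (FD): sum1=50, sum2=38
  after byte 4 (62): sum1=148, sum2=186
  after byte 5 (6B): sum1=0, sum2=186
Checksum = sum2·256 + sum1 = 186·256 + 0 = 47616 = 0xBA00.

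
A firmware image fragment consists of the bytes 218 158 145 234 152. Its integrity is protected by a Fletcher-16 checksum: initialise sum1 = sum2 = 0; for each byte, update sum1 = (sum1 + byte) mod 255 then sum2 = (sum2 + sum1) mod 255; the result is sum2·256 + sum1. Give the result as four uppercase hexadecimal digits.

E38E

Running sums (mod 255):
  after byte 0 (218): sum1=218, sum2=218
  after byte 1 (158): sum1=121, sum2=84
  after byte 2 (145): sum1=11, sum2=95
  after byte 3 (234): sum1=245, sum2=85
  after byte 4 (152): sum1=142, sum2=227
Checksum = sum2·256 + sum1 = 227·256 + 142 = 58254 = 0xE38E.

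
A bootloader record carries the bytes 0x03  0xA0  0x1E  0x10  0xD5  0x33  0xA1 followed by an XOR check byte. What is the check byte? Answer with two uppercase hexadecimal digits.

XOR the bytes together:
  start with 0x03
  0x03 ⊕ 0xA0 = 0xA3
  0xA3 ⊕ 0x1E = 0xBD
  0xBD ⊕ 0x10 = 0xAD
  0xAD ⊕ 0xD5 = 0x78
  0x78 ⊕ 0x33 = 0x4B
  0x4B ⊕ 0xA1 = 0xEA

EA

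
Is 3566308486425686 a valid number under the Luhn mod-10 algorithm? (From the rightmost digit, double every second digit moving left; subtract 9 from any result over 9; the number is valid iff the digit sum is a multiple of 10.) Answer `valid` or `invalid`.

From the right, keep odd positions and double even positions (subtract 9 from any doubled value over 9):
  doubled (positions 2,4,...): 7 1 8 7 7 6 3 6 → sum 45
  kept (positions 1,3,...): 6 6 2 6 4 0 6 5 → sum 35
Total = 80.
80 mod 10 = 0, so the number is valid.

valid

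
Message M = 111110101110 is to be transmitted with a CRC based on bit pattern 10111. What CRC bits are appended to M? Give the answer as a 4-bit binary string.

Append 4 zeros: 1111101011100000. Divide by 10111 (XOR where the leading bit is 1):
  pos 0: 11111 XOR 10111 = 01000
  pos 1: 10000 XOR 10111 = 00111
  pos 3: 11110 XOR 10111 = 01001
  pos 4: 10011 XOR 10111 = 00100
  pos 6: 10011 XOR 10111 = 00100
  pos 8: 10000 XOR 10111 = 00111
  pos 10: 11100 XOR 10111 = 01011
  pos 11: 10110 XOR 10111 = 00001
Remainder (last 4 bits) = 0001. This is the CRC / FCS.

0001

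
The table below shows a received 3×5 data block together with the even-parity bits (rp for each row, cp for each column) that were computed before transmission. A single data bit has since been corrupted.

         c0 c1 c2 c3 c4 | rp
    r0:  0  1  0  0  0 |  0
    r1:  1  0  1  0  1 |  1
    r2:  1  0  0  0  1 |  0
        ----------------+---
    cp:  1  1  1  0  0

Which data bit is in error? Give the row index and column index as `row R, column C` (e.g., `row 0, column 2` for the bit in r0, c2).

Recompute each row's even parity and compare to rp:
  r0: data parity 1, sent rp 0 → mismatch
  r1: data parity 1, sent rp 1 → ok
  r2: data parity 0, sent rp 0 → ok
Recompute each column's even parity and compare to cp:
  c0: data parity 0, sent cp 1 → mismatch
  c1: data parity 1, sent cp 1 → ok
  c2: data parity 1, sent cp 1 → ok
  c3: data parity 0, sent cp 0 → ok
  c4: data parity 0, sent cp 0 → ok
Exactly one row (r0) and one column (c0) fail → the flipped bit is at their intersection.

row 0, column 0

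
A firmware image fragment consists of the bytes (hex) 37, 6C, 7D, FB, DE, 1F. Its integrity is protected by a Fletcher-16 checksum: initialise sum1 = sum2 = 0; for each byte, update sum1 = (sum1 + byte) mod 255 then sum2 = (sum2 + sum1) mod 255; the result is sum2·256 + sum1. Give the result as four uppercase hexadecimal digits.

Running sums (mod 255):
  after byte 0 (37): sum1=55, sum2=55
  after byte 1 (6C): sum1=163, sum2=218
  after byte 2 (7D): sum1=33, sum2=251
  after byte 3 (FB): sum1=29, sum2=25
  after byte 4 (DE): sum1=251, sum2=21
  after byte 5 (1F): sum1=27, sum2=48
Checksum = sum2·256 + sum1 = 48·256 + 27 = 12315 = 0x301B.

301B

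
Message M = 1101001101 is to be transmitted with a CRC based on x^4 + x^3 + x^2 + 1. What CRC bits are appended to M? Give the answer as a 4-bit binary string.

Append 4 zeros: 11010011010000. Divide by 11101 (XOR where the leading bit is 1):
  pos 0: 11010 XOR 11101 = 00111
  pos 2: 11101 XOR 11101 = 00000
  pos 7: 10100 XOR 11101 = 01001
  pos 8: 10010 XOR 11101 = 01111
  pos 9: 11110 XOR 11101 = 00011
Remainder (last 4 bits) = 0011. This is the CRC / FCS.

0011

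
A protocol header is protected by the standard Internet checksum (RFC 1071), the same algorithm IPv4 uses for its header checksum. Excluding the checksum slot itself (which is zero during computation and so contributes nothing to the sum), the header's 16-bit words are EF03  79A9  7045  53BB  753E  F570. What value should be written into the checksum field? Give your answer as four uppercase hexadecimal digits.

One's-complement addition (fold any carry out of bit 15 back into bit 0):
  0xEF03 + 0x79A9 = 0x168AC → wrap carry → 0x68AD
  0x68AD + 0x7045 = 0x0D8F2
  0xD8F2 + 0x53BB = 0x12CAD → wrap carry → 0x2CAE
  0x2CAE + 0x753E = 0x0A1EC
  0xA1EC + 0xF570 = 0x1975C → wrap carry → 0x975D
One's-complement sum = 0x975D.
Checksum = ~0x975D & 0xFFFF = 0x68A2.

68A2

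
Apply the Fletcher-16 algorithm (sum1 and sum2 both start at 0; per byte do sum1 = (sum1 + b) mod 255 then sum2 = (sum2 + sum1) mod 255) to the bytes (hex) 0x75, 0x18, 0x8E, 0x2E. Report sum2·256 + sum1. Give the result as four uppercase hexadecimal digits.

Running sums (mod 255):
  after byte 0 (0x75): sum1=117, sum2=117
  after byte 1 (0x18): sum1=141, sum2=3
  after byte 2 (0x8E): sum1=28, sum2=31
  after byte 3 (0x2E): sum1=74, sum2=105
Checksum = sum2·256 + sum1 = 105·256 + 74 = 26954 = 0x694A.

694A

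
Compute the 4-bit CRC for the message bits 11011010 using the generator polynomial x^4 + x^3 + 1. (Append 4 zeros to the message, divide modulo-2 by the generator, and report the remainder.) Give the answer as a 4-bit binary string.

Append 4 zeros: 110110100000. Divide by 11001 (XOR where the leading bit is 1):
  pos 0: 11011 XOR 11001 = 00010
  pos 3: 10010 XOR 11001 = 01011
  pos 4: 10110 XOR 11001 = 01111
  pos 5: 11110 XOR 11001 = 00111
  pos 7: 11100 XOR 11001 = 00101
Remainder (last 4 bits) = 0101. This is the CRC / FCS.

0101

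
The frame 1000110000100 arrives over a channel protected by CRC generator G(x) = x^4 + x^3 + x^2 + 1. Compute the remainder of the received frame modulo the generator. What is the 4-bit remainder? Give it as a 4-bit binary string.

0000

Modulo-2 division of 1000110000100 by 11101:
  pos 0: 10001 XOR 11101 = 01100
  pos 1: 11001 XOR 11101 = 00100
  pos 3: 10000 XOR 11101 = 01101
  pos 4: 11010 XOR 11101 = 00111
  pos 6: 11101 XOR 11101 = 00000
Remainder = 0000 (zero — the frame passes the CRC check).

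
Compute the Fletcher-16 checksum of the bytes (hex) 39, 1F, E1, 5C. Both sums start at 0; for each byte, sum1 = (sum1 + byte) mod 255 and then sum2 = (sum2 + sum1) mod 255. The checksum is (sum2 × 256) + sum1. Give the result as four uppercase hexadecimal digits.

6296

Running sums (mod 255):
  after byte 0 (39): sum1=57, sum2=57
  after byte 1 (1F): sum1=88, sum2=145
  after byte 2 (E1): sum1=58, sum2=203
  after byte 3 (5C): sum1=150, sum2=98
Checksum = sum2·256 + sum1 = 98·256 + 150 = 25238 = 0x6296.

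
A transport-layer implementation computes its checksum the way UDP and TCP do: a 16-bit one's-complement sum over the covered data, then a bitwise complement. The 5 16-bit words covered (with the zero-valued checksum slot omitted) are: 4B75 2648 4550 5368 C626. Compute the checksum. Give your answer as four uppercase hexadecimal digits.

One's-complement addition (fold any carry out of bit 15 back into bit 0):
  0x4B75 + 0x2648 = 0x071BD
  0x71BD + 0x4550 = 0x0B70D
  0xB70D + 0x5368 = 0x10A75 → wrap carry → 0x0A76
  0x0A76 + 0xC626 = 0x0D09C
One's-complement sum = 0xD09C.
Checksum = ~0xD09C & 0xFFFF = 0x2F63.

2F63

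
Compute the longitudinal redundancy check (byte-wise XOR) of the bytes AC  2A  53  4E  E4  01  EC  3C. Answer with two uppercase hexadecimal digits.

AE

XOR the bytes together:
  start with 0xAC
  0xAC ⊕ 0x2A = 0x86
  0x86 ⊕ 0x53 = 0xD5
  0xD5 ⊕ 0x4E = 0x9B
  0x9B ⊕ 0xE4 = 0x7F
  0x7F ⊕ 0x01 = 0x7E
  0x7E ⊕ 0xEC = 0x92
  0x92 ⊕ 0x3C = 0xAE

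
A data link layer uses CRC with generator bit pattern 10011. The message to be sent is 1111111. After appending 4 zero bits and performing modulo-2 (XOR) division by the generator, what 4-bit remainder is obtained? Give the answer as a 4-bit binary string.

1010

Append 4 zeros: 11111110000. Divide by 10011 (XOR where the leading bit is 1):
  pos 0: 11111 XOR 10011 = 01100
  pos 1: 11001 XOR 10011 = 01010
  pos 2: 10101 XOR 10011 = 00110
  pos 4: 11000 XOR 10011 = 01011
  pos 5: 10110 XOR 10011 = 00101
Remainder (last 4 bits) = 1010. This is the CRC / FCS.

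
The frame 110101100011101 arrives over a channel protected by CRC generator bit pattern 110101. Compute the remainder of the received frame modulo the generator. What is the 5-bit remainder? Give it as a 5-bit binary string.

Modulo-2 division of 110101100011101 by 110101:
  pos 0: 110101 XOR 110101 = 000000
  pos 6: 100011 XOR 110101 = 010110
  pos 7: 101101 XOR 110101 = 011000
  pos 8: 110000 XOR 110101 = 000101
Remainder = 01011 (nonzero — an error is detected).

01011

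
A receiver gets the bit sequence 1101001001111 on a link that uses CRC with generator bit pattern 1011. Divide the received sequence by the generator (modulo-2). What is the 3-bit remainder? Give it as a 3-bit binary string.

Modulo-2 division of 1101001001111 by 1011:
  pos 0: 1101 XOR 1011 = 0110
  pos 1: 1100 XOR 1011 = 0111
  pos 2: 1110 XOR 1011 = 0101
  pos 3: 1011 XOR 1011 = 0000
  pos 9: 1111 XOR 1011 = 0100
Remainder = 100 (nonzero — an error is detected).

100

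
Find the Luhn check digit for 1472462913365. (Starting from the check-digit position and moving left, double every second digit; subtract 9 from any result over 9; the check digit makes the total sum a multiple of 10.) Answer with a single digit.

Partial digits right→left: 5 6 3 3 1 9 2 6 4 2 7 4 1
Double every second digit counting from the check-digit position (so the 1st, 3rd, 5th, ... of the partial from the right).
  doubled (with −9 where >9): 1 6 2 4 8 5 2 → sum 28
  kept as-is: 6 3 9 6 2 4 → sum 30
Total = 28 + 30 = 58.
Check digit = (10 − (58 mod 10)) mod 10 = 2.

2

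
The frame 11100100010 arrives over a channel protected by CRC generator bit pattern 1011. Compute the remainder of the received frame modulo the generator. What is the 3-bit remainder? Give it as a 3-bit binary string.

000

Modulo-2 division of 11100100010 by 1011:
  pos 0: 1110 XOR 1011 = 0101
  pos 1: 1010 XOR 1011 = 0001
  pos 4: 1100 XOR 1011 = 0111
  pos 5: 1110 XOR 1011 = 0101
  pos 6: 1011 XOR 1011 = 0000
Remainder = 000 (zero — the frame passes the CRC check).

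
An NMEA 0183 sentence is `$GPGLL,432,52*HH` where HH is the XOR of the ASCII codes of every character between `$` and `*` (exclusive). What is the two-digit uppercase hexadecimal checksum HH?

62

XOR the ASCII codes of the payload characters:
  'G' = 0x47 → acc = 0x47
  'P' = 0x50 → acc = 0x17
  'G' = 0x47 → acc = 0x50
  'L' = 0x4C → acc = 0x1C
  'L' = 0x4C → acc = 0x50
  ',' = 0x2C → acc = 0x7C
  '4' = 0x34 → acc = 0x48
  '3' = 0x33 → acc = 0x7B
  '2' = 0x32 → acc = 0x49
  ',' = 0x2C → acc = 0x65
  '5' = 0x35 → acc = 0x50
  '2' = 0x32 → acc = 0x62
Checksum = 0x62.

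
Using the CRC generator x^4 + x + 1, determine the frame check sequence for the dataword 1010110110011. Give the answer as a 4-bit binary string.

Append 4 zeros: 10101101100110000. Divide by 10011 (XOR where the leading bit is 1):
  pos 0: 10101 XOR 10011 = 00110
  pos 2: 11010 XOR 10011 = 01001
  pos 3: 10011 XOR 10011 = 00000
  pos 8: 10011 XOR 10011 = 00000
Remainder (last 4 bits) = 0000. This is the CRC / FCS.

0000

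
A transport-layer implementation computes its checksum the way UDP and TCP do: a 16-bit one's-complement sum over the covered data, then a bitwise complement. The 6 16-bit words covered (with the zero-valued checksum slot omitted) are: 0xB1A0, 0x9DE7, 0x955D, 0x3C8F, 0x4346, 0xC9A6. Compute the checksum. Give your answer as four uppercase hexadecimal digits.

D19D

One's-complement addition (fold any carry out of bit 15 back into bit 0):
  0xB1A0 + 0x9DE7 = 0x14F87 → wrap carry → 0x4F88
  0x4F88 + 0x955D = 0x0E4E5
  0xE4E5 + 0x3C8F = 0x12174 → wrap carry → 0x2175
  0x2175 + 0x4346 = 0x064BB
  0x64BB + 0xC9A6 = 0x12E61 → wrap carry → 0x2E62
One's-complement sum = 0x2E62.
Checksum = ~0x2E62 & 0xFFFF = 0xD19D.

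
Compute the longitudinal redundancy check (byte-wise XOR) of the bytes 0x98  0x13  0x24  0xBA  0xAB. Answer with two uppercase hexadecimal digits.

BE

XOR the bytes together:
  start with 0x98
  0x98 ⊕ 0x13 = 0x8B
  0x8B ⊕ 0x24 = 0xAF
  0xAF ⊕ 0xBA = 0x15
  0x15 ⊕ 0xAB = 0xBE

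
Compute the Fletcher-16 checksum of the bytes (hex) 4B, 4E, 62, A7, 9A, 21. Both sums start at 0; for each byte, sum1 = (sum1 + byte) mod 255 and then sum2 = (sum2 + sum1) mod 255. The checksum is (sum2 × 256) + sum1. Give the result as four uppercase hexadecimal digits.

225F

Running sums (mod 255):
  after byte 0 (4B): sum1=75, sum2=75
  after byte 1 (4E): sum1=153, sum2=228
  after byte 2 (62): sum1=251, sum2=224
  after byte 3 (A7): sum1=163, sum2=132
  after byte 4 (9A): sum1=62, sum2=194
  after byte 5 (21): sum1=95, sum2=34
Checksum = sum2·256 + sum1 = 34·256 + 95 = 8799 = 0x225F.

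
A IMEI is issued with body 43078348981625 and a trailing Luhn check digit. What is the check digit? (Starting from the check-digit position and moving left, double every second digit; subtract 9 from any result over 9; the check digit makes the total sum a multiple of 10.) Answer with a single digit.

Partial digits right→left: 5 2 6 1 8 9 8 4 3 8 7 0 3 4
Double every second digit counting from the check-digit position (so the 1st, 3rd, 5th, ... of the partial from the right).
  doubled (with −9 where >9): 1 3 7 7 6 5 6 → sum 35
  kept as-is: 2 1 9 4 8 0 4 → sum 28
Total = 35 + 28 = 63.
Check digit = (10 − (63 mod 10)) mod 10 = 7.

7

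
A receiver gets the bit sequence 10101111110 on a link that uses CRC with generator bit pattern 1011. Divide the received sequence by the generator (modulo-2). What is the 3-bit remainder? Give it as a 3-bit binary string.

000

Modulo-2 division of 10101111110 by 1011:
  pos 0: 1010 XOR 1011 = 0001
  pos 3: 1111 XOR 1011 = 0100
  pos 4: 1001 XOR 1011 = 0010
  pos 6: 1011 XOR 1011 = 0000
Remainder = 000 (zero — the frame passes the CRC check).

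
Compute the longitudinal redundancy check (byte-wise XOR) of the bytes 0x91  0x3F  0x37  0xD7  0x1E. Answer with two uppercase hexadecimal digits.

XOR the bytes together:
  start with 0x91
  0x91 ⊕ 0x3F = 0xAE
  0xAE ⊕ 0x37 = 0x99
  0x99 ⊕ 0xD7 = 0x4E
  0x4E ⊕ 0x1E = 0x50

50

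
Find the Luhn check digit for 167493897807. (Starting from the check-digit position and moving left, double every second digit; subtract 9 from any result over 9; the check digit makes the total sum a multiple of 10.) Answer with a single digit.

Partial digits right→left: 7 0 8 7 9 8 3 9 4 7 6 1
Double every second digit counting from the check-digit position (so the 1st, 3rd, 5th, ... of the partial from the right).
  doubled (with −9 where >9): 5 7 9 6 8 3 → sum 38
  kept as-is: 0 7 8 9 7 1 → sum 32
Total = 38 + 32 = 70.
Check digit = (10 − (70 mod 10)) mod 10 = 0.

0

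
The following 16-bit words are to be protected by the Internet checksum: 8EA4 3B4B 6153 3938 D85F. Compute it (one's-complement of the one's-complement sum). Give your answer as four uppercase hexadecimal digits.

One's-complement addition (fold any carry out of bit 15 back into bit 0):
  0x8EA4 + 0x3B4B = 0x0C9EF
  0xC9EF + 0x6153 = 0x12B42 → wrap carry → 0x2B43
  0x2B43 + 0x3938 = 0x0647B
  0x647B + 0xD85F = 0x13CDA → wrap carry → 0x3CDB
One's-complement sum = 0x3CDB.
Checksum = ~0x3CDB & 0xFFFF = 0xC324.

C324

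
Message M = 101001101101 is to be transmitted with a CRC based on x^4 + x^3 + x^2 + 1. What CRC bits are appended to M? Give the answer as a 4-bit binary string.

0010

Append 4 zeros: 1010011011010000. Divide by 11101 (XOR where the leading bit is 1):
  pos 0: 10100 XOR 11101 = 01001
  pos 1: 10011 XOR 11101 = 01110
  pos 2: 11101 XOR 11101 = 00000
  pos 8: 11010 XOR 11101 = 00111
  pos 10: 11100 XOR 11101 = 00001
Remainder (last 4 bits) = 0010. This is the CRC / FCS.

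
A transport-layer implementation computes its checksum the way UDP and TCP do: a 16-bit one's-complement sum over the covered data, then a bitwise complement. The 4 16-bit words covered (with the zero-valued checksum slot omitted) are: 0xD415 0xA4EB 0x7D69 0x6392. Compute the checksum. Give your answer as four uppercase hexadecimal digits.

A602

One's-complement addition (fold any carry out of bit 15 back into bit 0):
  0xD415 + 0xA4EB = 0x17900 → wrap carry → 0x7901
  0x7901 + 0x7D69 = 0x0F66A
  0xF66A + 0x6392 = 0x159FC → wrap carry → 0x59FD
One's-complement sum = 0x59FD.
Checksum = ~0x59FD & 0xFFFF = 0xA602.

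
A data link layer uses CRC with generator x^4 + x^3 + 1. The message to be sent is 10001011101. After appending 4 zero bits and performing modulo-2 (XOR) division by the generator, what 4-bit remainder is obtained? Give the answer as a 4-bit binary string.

Append 4 zeros: 100010111010000. Divide by 11001 (XOR where the leading bit is 1):
  pos 0: 10001 XOR 11001 = 01000
  pos 1: 10000 XOR 11001 = 01001
  pos 2: 10011 XOR 11001 = 01010
  pos 3: 10101 XOR 11001 = 01100
  pos 4: 11001 XOR 11001 = 00000
  pos 10: 10000 XOR 11001 = 01001
Remainder (last 4 bits) = 1001. This is the CRC / FCS.

1001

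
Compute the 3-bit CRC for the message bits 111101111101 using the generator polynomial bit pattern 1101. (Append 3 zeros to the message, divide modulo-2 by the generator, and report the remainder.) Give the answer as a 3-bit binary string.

Append 3 zeros: 111101111101000. Divide by 1101 (XOR where the leading bit is 1):
  pos 0: 1111 XOR 1101 = 0010
  pos 2: 1001 XOR 1101 = 0100
  pos 3: 1001 XOR 1101 = 0100
  pos 4: 1001 XOR 1101 = 0100
  pos 5: 1001 XOR 1101 = 0100
  pos 6: 1001 XOR 1101 = 0100
  pos 7: 1000 XOR 1101 = 0101
  pos 8: 1011 XOR 1101 = 0110
  pos 9: 1100 XOR 1101 = 0001
Remainder (last 3 bits) = 100. This is the CRC / FCS.

100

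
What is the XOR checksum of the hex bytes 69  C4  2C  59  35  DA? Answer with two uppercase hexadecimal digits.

XOR the bytes together:
  start with 0x69
  0x69 ⊕ 0xC4 = 0xAD
  0xAD ⊕ 0x2C = 0x81
  0x81 ⊕ 0x59 = 0xD8
  0xD8 ⊕ 0x35 = 0xED
  0xED ⊕ 0xDA = 0x37

37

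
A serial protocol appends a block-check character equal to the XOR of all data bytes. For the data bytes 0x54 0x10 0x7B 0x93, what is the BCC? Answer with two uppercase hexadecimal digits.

AC

XOR the bytes together:
  start with 0x54
  0x54 ⊕ 0x10 = 0x44
  0x44 ⊕ 0x7B = 0x3F
  0x3F ⊕ 0x93 = 0xAC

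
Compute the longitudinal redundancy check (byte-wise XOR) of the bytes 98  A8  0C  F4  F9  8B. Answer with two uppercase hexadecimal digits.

BA

XOR the bytes together:
  start with 0x98
  0x98 ⊕ 0xA8 = 0x30
  0x30 ⊕ 0x0C = 0x3C
  0x3C ⊕ 0xF4 = 0xC8
  0xC8 ⊕ 0xF9 = 0x31
  0x31 ⊕ 0x8B = 0xBA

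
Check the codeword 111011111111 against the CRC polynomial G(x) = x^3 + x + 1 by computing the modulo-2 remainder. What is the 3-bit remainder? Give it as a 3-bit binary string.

000

Modulo-2 division of 111011111111 by 1011:
  pos 0: 1110 XOR 1011 = 0101
  pos 1: 1011 XOR 1011 = 0000
  pos 5: 1111 XOR 1011 = 0100
  pos 6: 1001 XOR 1011 = 0010
  pos 8: 1011 XOR 1011 = 0000
Remainder = 000 (zero — the frame passes the CRC check).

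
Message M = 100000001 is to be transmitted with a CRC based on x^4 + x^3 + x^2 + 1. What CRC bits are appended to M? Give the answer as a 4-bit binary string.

1010

Append 4 zeros: 1000000010000. Divide by 11101 (XOR where the leading bit is 1):
  pos 0: 10000 XOR 11101 = 01101
  pos 1: 11010 XOR 11101 = 00111
  pos 3: 11100 XOR 11101 = 00001
  pos 7: 11000 XOR 11101 = 00101
Remainder (last 4 bits) = 1010. This is the CRC / FCS.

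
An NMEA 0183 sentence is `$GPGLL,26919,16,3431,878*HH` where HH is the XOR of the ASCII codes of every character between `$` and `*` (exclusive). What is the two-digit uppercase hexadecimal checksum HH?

XOR the ASCII codes of the payload characters:
  'G' = 0x47 → acc = 0x47
  'P' = 0x50 → acc = 0x17
  'G' = 0x47 → acc = 0x50
  'L' = 0x4C → acc = 0x1C
  'L' = 0x4C → acc = 0x50
  ',' = 0x2C → acc = 0x7C
  '2' = 0x32 → acc = 0x4E
  '6' = 0x36 → acc = 0x78
  '9' = 0x39 → acc = 0x41
  '1' = 0x31 → acc = 0x70
  '9' = 0x39 → acc = 0x49
  ',' = 0x2C → acc = 0x65
  '1' = 0x31 → acc = 0x54
  '6' = 0x36 → acc = 0x62
  ',' = 0x2C → acc = 0x4E
  '3' = 0x33 → acc = 0x7D
  '4' = 0x34 → acc = 0x49
  '3' = 0x33 → acc = 0x7A
  '1' = 0x31 → acc = 0x4B
  ',' = 0x2C → acc = 0x67
  '8' = 0x38 → acc = 0x5F
  '7' = 0x37 → acc = 0x68
  '8' = 0x38 → acc = 0x50
Checksum = 0x50.

50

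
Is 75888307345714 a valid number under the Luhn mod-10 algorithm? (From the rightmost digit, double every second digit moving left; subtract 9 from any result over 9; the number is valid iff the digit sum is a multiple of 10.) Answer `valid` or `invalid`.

From the right, keep odd positions and double even positions (subtract 9 from any doubled value over 9):
  doubled (positions 2,4,...): 2 1 6 0 7 7 5 → sum 28
  kept (positions 1,3,...): 4 7 4 7 3 8 5 → sum 38
Total = 66.
66 mod 10 = 6, so the number is invalid.

invalid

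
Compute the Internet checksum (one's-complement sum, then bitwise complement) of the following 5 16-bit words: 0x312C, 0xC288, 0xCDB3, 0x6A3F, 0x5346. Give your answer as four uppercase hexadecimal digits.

One's-complement addition (fold any carry out of bit 15 back into bit 0):
  0x312C + 0xC288 = 0x0F3B4
  0xF3B4 + 0xCDB3 = 0x1C167 → wrap carry → 0xC168
  0xC168 + 0x6A3F = 0x12BA7 → wrap carry → 0x2BA8
  0x2BA8 + 0x5346 = 0x07EEE
One's-complement sum = 0x7EEE.
Checksum = ~0x7EEE & 0xFFFF = 0x8111.

8111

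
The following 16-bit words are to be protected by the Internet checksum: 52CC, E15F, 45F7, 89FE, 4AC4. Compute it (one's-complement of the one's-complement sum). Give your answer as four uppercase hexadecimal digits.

B119

One's-complement addition (fold any carry out of bit 15 back into bit 0):
  0x52CC + 0xE15F = 0x1342B → wrap carry → 0x342C
  0x342C + 0x45F7 = 0x07A23
  0x7A23 + 0x89FE = 0x10421 → wrap carry → 0x0422
  0x0422 + 0x4AC4 = 0x04EE6
One's-complement sum = 0x4EE6.
Checksum = ~0x4EE6 & 0xFFFF = 0xB119.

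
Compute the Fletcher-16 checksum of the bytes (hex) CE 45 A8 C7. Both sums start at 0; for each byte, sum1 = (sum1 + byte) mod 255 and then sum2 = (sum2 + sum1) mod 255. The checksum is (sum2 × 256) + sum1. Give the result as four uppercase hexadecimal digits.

Running sums (mod 255):
  after byte 0 (CE): sum1=206, sum2=206
  after byte 1 (45): sum1=20, sum2=226
  after byte 2 (A8): sum1=188, sum2=159
  after byte 3 (C7): sum1=132, sum2=36
Checksum = sum2·256 + sum1 = 36·256 + 132 = 9348 = 0x2484.

2484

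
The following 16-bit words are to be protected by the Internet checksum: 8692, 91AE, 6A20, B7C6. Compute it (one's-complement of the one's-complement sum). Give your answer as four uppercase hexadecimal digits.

C5D7

One's-complement addition (fold any carry out of bit 15 back into bit 0):
  0x8692 + 0x91AE = 0x11840 → wrap carry → 0x1841
  0x1841 + 0x6A20 = 0x08261
  0x8261 + 0xB7C6 = 0x13A27 → wrap carry → 0x3A28
One's-complement sum = 0x3A28.
Checksum = ~0x3A28 & 0xFFFF = 0xC5D7.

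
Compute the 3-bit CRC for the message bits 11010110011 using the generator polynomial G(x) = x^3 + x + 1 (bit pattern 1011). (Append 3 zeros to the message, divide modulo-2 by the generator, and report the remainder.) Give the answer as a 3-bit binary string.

111

Append 3 zeros: 11010110011000. Divide by 1011 (XOR where the leading bit is 1):
  pos 0: 1101 XOR 1011 = 0110
  pos 1: 1100 XOR 1011 = 0111
  pos 2: 1111 XOR 1011 = 0100
  pos 3: 1001 XOR 1011 = 0010
  pos 5: 1000 XOR 1011 = 0011
  pos 7: 1111 XOR 1011 = 0100
  pos 8: 1000 XOR 1011 = 0011
  pos 10: 1100 XOR 1011 = 0111
Remainder (last 3 bits) = 111. This is the CRC / FCS.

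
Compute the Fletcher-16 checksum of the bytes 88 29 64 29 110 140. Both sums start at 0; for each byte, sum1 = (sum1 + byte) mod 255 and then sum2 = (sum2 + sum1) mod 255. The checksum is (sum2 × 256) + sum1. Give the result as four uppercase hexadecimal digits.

65CD

Running sums (mod 255):
  after byte 0 (88): sum1=88, sum2=88
  after byte 1 (29): sum1=117, sum2=205
  after byte 2 (64): sum1=181, sum2=131
  after byte 3 (29): sum1=210, sum2=86
  after byte 4 (110): sum1=65, sum2=151
  after byte 5 (140): sum1=205, sum2=101
Checksum = sum2·256 + sum1 = 101·256 + 205 = 26061 = 0x65CD.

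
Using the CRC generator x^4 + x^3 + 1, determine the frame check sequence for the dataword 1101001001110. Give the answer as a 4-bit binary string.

1100

Append 4 zeros: 11010010011100000. Divide by 11001 (XOR where the leading bit is 1):
  pos 0: 11010 XOR 11001 = 00011
  pos 3: 11010 XOR 11001 = 00011
  pos 6: 11011 XOR 11001 = 00010
  pos 9: 10100 XOR 11001 = 01101
  pos 10: 11010 XOR 11001 = 00011
Remainder (last 4 bits) = 1100. This is the CRC / FCS.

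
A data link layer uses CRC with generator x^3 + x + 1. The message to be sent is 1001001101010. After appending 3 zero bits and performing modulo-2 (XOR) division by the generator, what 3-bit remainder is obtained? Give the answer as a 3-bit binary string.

Append 3 zeros: 1001001101010000. Divide by 1011 (XOR where the leading bit is 1):
  pos 0: 1001 XOR 1011 = 0010
  pos 2: 1000 XOR 1011 = 0011
  pos 4: 1111 XOR 1011 = 0100
  pos 5: 1000 XOR 1011 = 0011
  pos 7: 1110 XOR 1011 = 0101
  pos 8: 1011 XOR 1011 = 0000
Remainder (last 3 bits) = 000. This is the CRC / FCS.

000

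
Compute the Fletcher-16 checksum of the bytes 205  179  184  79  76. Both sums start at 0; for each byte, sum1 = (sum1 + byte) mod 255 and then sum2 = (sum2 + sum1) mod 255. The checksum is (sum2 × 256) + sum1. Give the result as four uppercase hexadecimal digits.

E8D5

Running sums (mod 255):
  after byte 0 (205): sum1=205, sum2=205
  after byte 1 (179): sum1=129, sum2=79
  after byte 2 (184): sum1=58, sum2=137
  after byte 3 (79): sum1=137, sum2=19
  after byte 4 (76): sum1=213, sum2=232
Checksum = sum2·256 + sum1 = 232·256 + 213 = 59605 = 0xE8D5.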